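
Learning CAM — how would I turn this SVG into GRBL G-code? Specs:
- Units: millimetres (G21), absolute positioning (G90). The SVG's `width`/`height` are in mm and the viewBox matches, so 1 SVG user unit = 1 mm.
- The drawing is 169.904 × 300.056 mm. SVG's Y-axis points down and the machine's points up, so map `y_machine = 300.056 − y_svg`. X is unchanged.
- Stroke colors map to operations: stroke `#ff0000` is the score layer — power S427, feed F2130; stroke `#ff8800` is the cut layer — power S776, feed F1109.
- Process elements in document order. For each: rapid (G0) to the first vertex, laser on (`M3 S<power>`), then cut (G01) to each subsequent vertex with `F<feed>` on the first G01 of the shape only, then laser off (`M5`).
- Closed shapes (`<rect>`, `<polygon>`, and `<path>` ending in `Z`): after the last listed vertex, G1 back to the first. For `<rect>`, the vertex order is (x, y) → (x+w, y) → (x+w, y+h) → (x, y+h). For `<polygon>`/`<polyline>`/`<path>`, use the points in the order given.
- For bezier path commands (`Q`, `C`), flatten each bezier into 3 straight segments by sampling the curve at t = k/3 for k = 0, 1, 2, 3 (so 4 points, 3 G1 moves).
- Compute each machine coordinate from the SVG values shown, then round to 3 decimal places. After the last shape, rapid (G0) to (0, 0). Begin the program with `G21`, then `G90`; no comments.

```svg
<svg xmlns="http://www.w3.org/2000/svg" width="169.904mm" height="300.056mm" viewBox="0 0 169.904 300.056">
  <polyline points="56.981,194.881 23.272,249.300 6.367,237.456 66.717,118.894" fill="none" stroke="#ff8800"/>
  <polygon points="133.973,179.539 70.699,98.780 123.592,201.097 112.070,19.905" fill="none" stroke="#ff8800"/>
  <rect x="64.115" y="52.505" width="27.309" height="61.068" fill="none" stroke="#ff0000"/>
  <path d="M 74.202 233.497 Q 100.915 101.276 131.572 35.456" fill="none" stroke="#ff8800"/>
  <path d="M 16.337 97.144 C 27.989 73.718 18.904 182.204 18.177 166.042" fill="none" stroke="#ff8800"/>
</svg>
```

1 u = 1 mm; y_m = 300.056 − y.

[1] `<polyline>` open polyline, #ff8800→cut S776 F1109: (56.981,105.175) → (23.272,50.756) → (6.367,62.600) → (66.717,181.162)

[2] `<polygon>` closed polygon, #ff8800→cut S776 F1109: (133.973,120.517) → (70.699,201.276) → (123.592,98.959) → (112.070,280.151) → (133.973,120.517) (closed)

[3] `<rect>` rectangle, #ff0000→score S427 F2130: (64.115,247.551) → (91.424,247.551) → (91.424,186.483) → (64.115,186.483) → (64.115,247.551) (closed)

[4] `<path>` quadratic bezier, #ff8800→cut S776 F1109: (74.202,66.559) → (92.449,147.328) → (111.572,213.342) → (131.572,264.600)

[5] `<path>` cubic bezier, #ff8800→cut S776 F1109: (16.337,202.912) → (22.154,191.870) → (20.612,149.899) → (18.177,134.014)

G21
G90
G0 X56.981 Y105.175
M3 S776
G01 X23.272 Y50.756 F1109
G01 X6.367 Y62.600
G01 X66.717 Y181.162
M5
G0 X133.973 Y120.517
M3 S776
G01 X70.699 Y201.276 F1109
G01 X123.592 Y98.959
G01 X112.070 Y280.151
G01 X133.973 Y120.517
M5
G0 X64.115 Y247.551
M3 S427
G01 X91.424 Y247.551 F2130
G01 X91.424 Y186.483
G01 X64.115 Y186.483
G01 X64.115 Y247.551
M5
G0 X74.202 Y66.559
M3 S776
G01 X92.449 Y147.328 F1109
G01 X111.572 Y213.342
G01 X131.572 Y264.600
M5
G0 X16.337 Y202.912
M3 S776
G01 X22.154 Y191.870 F1109
G01 X20.612 Y149.899
G01 X18.177 Y134.014
M5
G0 X0.000 Y0.000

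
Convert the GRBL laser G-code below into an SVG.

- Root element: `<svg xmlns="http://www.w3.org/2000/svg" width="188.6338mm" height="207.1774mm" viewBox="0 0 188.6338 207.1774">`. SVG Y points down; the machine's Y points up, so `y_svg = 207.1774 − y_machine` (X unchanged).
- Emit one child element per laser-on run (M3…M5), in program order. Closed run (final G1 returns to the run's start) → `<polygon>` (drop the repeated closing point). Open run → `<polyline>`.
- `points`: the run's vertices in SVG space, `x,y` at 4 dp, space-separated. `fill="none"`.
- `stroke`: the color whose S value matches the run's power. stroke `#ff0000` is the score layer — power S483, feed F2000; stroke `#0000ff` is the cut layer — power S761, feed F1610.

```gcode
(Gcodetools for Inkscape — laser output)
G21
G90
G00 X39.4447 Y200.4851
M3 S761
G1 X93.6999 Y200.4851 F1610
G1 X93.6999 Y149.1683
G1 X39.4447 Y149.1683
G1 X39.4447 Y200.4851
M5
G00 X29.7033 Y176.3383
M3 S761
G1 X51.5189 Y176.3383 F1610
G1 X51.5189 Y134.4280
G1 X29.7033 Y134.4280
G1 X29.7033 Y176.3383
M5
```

<svg xmlns="http://www.w3.org/2000/svg" width="188.6338mm" height="207.1774mm" viewBox="0 0 188.6338 207.1774">
  <polygon points="39.4447,6.6923 93.6999,6.6923 93.6999,58.0091 39.4447,58.0091" fill="none" stroke="#0000ff"/>
  <polygon points="29.7033,30.8391 51.5189,30.8391 51.5189,72.7494 29.7033,72.7494" fill="none" stroke="#0000ff"/>
</svg>

Machine Y-up, SVG Y-down with viewBox height 207.1774, so y_svg = 207.1774 − y_machine; X carries over. Every run uses S761, so all elements get stroke `#0000ff` (cut).

Run 1: The run returns to its start, so emit a `<polygon>` with points (Y-flipped): 39.4447,6.6923 93.6999,6.6923 93.6999,58.0091 39.4447,58.0091.

Run 2: The run returns to its start, so emit a `<polygon>` with points (Y-flipped): 29.7033,30.8391 51.5189,30.8391 51.5189,72.7494 29.7033,72.7494.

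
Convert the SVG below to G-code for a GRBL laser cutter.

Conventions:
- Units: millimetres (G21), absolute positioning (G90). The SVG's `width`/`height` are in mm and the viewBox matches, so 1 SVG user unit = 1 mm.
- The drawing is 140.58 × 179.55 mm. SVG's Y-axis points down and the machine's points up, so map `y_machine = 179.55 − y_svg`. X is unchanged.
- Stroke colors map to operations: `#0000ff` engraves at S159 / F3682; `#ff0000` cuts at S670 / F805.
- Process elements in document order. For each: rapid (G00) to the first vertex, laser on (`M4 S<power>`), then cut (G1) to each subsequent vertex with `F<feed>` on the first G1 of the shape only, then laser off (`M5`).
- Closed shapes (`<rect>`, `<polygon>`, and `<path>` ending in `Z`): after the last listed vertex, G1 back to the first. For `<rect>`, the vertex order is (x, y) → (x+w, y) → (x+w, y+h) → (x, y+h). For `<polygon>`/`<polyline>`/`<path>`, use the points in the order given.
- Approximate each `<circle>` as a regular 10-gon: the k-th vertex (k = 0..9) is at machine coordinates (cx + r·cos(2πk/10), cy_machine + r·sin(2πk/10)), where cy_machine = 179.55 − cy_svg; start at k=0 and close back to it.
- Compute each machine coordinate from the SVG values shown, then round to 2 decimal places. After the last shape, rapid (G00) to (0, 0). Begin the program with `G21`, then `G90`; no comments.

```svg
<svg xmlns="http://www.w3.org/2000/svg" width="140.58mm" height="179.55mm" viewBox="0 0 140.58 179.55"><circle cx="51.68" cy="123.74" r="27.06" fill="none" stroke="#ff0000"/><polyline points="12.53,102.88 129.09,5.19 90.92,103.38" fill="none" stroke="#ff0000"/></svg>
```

1 u = 1 mm; y_m = 179.55 − y.

[1] `<circle>` circle, #ff0000→cut S670 F805: (78.74,55.81) → (73.57,71.72) → (60.04,81.55) → (43.32,81.55) → (29.79,71.72) → (24.62,55.81) → (29.79,39.90) → (43.32,30.07) → (60.04,30.07) → (73.57,39.90) → (78.74,55.81) (closed)

[2] `<polyline>` open polyline, #ff0000→cut S670 F805: (12.53,76.67) → (129.09,174.36) → (90.92,76.17)

G21
G90
G00 X78.74 Y55.81
M4 S670
G1 X73.57 Y71.72 F805
G1 X60.04 Y81.55
G1 X43.32 Y81.55
G1 X29.79 Y71.72
G1 X24.62 Y55.81
G1 X29.79 Y39.90
G1 X43.32 Y30.07
G1 X60.04 Y30.07
G1 X73.57 Y39.90
G1 X78.74 Y55.81
M5
G00 X12.53 Y76.67
M4 S670
G1 X129.09 Y174.36 F805
G1 X90.92 Y76.17
M5
G00 X0.00 Y0.00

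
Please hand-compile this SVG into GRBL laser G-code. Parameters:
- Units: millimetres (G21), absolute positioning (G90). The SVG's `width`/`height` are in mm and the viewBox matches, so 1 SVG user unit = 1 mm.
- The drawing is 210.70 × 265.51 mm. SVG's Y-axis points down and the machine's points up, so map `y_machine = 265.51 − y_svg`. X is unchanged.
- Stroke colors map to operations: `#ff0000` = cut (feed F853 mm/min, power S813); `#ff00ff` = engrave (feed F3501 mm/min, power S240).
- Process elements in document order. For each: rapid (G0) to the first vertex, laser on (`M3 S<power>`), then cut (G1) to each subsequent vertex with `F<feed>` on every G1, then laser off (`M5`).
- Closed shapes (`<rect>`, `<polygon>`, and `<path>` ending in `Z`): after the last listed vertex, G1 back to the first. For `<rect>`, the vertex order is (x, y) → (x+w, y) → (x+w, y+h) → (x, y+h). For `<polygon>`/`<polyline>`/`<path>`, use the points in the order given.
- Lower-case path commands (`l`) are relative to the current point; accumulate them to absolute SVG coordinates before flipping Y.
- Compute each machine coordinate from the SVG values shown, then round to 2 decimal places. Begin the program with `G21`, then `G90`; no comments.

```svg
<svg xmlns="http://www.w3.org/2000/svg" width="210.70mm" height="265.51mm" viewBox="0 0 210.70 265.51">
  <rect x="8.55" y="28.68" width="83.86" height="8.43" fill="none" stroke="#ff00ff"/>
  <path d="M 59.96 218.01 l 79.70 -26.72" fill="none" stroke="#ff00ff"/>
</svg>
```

G21
G90
G0 X8.55 Y236.83
M3 S240
G1 X92.41 Y236.83 F3501
G1 X92.41 Y228.40 F3501
G1 X8.55 Y228.40 F3501
G1 X8.55 Y236.83 F3501
M5
G0 X59.96 Y47.50
M3 S240
G1 X139.66 Y74.22 F3501
M5

1 u = 1 mm; y_m = 265.51 − y.

[1] `<rect>` rectangle, #ff00ff→engrave S240 F3501: (8.55,236.83) → (92.41,236.83) → (92.41,228.40) → (8.55,228.40) → (8.55,236.83) (closed)

[2] `<path>` line segment, #ff00ff→engrave S240 F3501: (59.96,47.50) → (139.66,74.22)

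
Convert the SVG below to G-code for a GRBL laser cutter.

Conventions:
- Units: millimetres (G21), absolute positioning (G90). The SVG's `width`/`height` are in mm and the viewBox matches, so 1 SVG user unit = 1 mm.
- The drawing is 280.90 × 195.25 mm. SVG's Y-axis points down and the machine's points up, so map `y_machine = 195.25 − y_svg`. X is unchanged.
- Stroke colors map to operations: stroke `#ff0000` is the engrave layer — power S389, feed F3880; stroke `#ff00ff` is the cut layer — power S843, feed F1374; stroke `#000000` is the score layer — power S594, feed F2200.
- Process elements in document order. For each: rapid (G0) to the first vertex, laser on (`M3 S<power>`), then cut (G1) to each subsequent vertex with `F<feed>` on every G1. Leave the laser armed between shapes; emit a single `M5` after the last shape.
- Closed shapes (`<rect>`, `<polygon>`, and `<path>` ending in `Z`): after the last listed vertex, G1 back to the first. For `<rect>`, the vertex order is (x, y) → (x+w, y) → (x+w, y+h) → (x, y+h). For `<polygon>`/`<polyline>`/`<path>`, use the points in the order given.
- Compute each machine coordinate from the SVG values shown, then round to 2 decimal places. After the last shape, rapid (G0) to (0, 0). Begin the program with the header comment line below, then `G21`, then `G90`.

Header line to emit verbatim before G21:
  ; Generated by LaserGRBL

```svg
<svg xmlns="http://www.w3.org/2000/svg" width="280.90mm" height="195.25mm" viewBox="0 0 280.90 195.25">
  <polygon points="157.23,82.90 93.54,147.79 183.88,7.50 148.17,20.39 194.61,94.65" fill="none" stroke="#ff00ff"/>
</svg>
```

viewBox `0 0 280.90 195.25` with mm width/height → 1 unit = 1 mm. Flip: y_m = 195.25 − y_svg.

**Shape 1** — `<polygon>` closed polygon, stroke `#ff00ff` → cut (S843, F1374). Machine vertices: (157.23,112.35) → (93.54,47.46) → (183.88,187.75) → (148.17,174.86) → (194.61,100.60) → (157.23,112.35). Closed: final G1 returns to the first vertex.

; Generated by LaserGRBL
G21
G90
G0 X157.23 Y112.35
M3 S843
G1 X93.54 Y47.46 F1374
G1 X183.88 Y187.75 F1374
G1 X148.17 Y174.86 F1374
G1 X194.61 Y100.60 F1374
G1 X157.23 Y112.35 F1374
M5
G0 X0.00 Y0.00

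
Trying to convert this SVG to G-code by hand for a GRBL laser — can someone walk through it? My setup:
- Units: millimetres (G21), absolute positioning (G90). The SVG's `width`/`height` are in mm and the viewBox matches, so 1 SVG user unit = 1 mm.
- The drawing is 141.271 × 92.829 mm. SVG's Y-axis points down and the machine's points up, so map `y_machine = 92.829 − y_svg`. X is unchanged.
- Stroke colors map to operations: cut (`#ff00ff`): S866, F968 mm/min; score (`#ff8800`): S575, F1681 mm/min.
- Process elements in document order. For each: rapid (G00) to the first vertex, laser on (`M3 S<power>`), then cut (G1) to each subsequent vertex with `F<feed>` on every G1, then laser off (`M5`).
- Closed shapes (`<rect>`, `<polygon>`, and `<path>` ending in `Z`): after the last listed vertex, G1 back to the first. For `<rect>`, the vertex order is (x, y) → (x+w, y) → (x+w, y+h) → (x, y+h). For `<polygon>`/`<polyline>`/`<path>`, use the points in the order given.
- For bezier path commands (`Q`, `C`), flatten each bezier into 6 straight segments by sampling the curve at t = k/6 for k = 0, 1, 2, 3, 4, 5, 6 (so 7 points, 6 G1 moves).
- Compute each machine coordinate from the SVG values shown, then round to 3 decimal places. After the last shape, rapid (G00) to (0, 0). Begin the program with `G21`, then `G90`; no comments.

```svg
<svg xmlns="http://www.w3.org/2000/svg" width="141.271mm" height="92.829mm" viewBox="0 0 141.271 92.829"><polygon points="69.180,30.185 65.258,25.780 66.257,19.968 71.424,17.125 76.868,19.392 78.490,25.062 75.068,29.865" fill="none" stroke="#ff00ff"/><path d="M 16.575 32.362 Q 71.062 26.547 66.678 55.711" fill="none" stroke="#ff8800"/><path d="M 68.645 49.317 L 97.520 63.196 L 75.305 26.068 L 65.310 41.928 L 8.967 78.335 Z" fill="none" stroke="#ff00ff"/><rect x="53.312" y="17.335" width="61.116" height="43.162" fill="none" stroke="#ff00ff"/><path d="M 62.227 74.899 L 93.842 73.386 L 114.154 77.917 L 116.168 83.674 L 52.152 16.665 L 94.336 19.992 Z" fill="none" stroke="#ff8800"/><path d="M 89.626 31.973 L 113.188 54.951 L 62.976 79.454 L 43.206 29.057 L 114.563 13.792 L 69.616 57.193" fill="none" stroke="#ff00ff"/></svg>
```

viewBox `0 0 141.271 92.829` with mm width/height → 1 unit = 1 mm. Flip: y_m = 92.829 − y_svg.

**Shape 1** — `<polygon>` regular polygon, stroke `#ff00ff` → cut (S866, F968). Machine vertices: (69.180,62.644) → (65.258,67.049) → (66.257,72.861) → (71.424,75.704) → (76.868,73.437) → (78.490,67.767) → (75.068,62.964) → (69.180,62.644). Closed: final G1 returns to the first vertex.

**Shape 2** — `<path>` quadratic bezier, stroke `#ff8800` → score (S575, F1681). Control points (SVG): P0=(16.575,32.362), P1=(71.062,26.547), P2=(66.678,55.711); sampled at t=k/6. Machine vertices: (16.575,60.467) → (33.102,61.434) → (46.358,60.457) → (56.344,57.537) → (63.059,52.674) → (66.504,45.868) → (66.678,37.118). Open path.

**Shape 3** — `<path>` closed polygon, stroke `#ff00ff` → cut (S866, F968). Machine vertices: (68.645,43.512) → (97.520,29.633) → (75.305,66.761) → (65.310,50.901) → (8.967,14.494) → (68.645,43.512). Closed: final G1 returns to the first vertex.

**Shape 4** — `<rect>` rectangle, stroke `#ff00ff` → cut (S866, F968). Machine vertices: (53.312,75.494) → (114.428,75.494) → (114.428,32.332) → (53.312,32.332) → (53.312,75.494). Closed: final G1 returns to the first vertex.

**Shape 5** — `<path>` closed polygon, stroke `#ff8800` → score (S575, F1681). Machine vertices: (62.227,17.930) → (93.842,19.443) → (114.154,14.912) → (116.168,9.155) → (52.152,76.164) → (94.336,72.837) → (62.227,17.930). Closed: final G1 returns to the first vertex.

**Shape 6** — `<path>` open polyline, stroke `#ff00ff` → cut (S866, F968). Machine vertices: (89.626,60.856) → (113.188,37.878) → (62.976,13.375) → (43.206,63.772) → (114.563,79.037) → (69.616,35.636). Open path.

G21
G90
G00 X69.180 Y62.644
M3 S866
G1 X65.258 Y67.049 F968
G1 X66.257 Y72.861 F968
G1 X71.424 Y75.704 F968
G1 X76.868 Y73.437 F968
G1 X78.490 Y67.767 F968
G1 X75.068 Y62.964 F968
G1 X69.180 Y62.644 F968
M5
G00 X16.575 Y60.467
M3 S575
G1 X33.102 Y61.434 F1681
G1 X46.358 Y60.457 F1681
G1 X56.344 Y57.537 F1681
G1 X63.059 Y52.674 F1681
G1 X66.504 Y45.868 F1681
G1 X66.678 Y37.118 F1681
M5
G00 X68.645 Y43.512
M3 S866
G1 X97.520 Y29.633 F968
G1 X75.305 Y66.761 F968
G1 X65.310 Y50.901 F968
G1 X8.967 Y14.494 F968
G1 X68.645 Y43.512 F968
M5
G00 X53.312 Y75.494
M3 S866
G1 X114.428 Y75.494 F968
G1 X114.428 Y32.332 F968
G1 X53.312 Y32.332 F968
G1 X53.312 Y75.494 F968
M5
G00 X62.227 Y17.930
M3 S575
G1 X93.842 Y19.443 F1681
G1 X114.154 Y14.912 F1681
G1 X116.168 Y9.155 F1681
G1 X52.152 Y76.164 F1681
G1 X94.336 Y72.837 F1681
G1 X62.227 Y17.930 F1681
M5
G00 X89.626 Y60.856
M3 S866
G1 X113.188 Y37.878 F968
G1 X62.976 Y13.375 F968
G1 X43.206 Y63.772 F968
G1 X114.563 Y79.037 F968
G1 X69.616 Y35.636 F968
M5
G00 X0.000 Y0.000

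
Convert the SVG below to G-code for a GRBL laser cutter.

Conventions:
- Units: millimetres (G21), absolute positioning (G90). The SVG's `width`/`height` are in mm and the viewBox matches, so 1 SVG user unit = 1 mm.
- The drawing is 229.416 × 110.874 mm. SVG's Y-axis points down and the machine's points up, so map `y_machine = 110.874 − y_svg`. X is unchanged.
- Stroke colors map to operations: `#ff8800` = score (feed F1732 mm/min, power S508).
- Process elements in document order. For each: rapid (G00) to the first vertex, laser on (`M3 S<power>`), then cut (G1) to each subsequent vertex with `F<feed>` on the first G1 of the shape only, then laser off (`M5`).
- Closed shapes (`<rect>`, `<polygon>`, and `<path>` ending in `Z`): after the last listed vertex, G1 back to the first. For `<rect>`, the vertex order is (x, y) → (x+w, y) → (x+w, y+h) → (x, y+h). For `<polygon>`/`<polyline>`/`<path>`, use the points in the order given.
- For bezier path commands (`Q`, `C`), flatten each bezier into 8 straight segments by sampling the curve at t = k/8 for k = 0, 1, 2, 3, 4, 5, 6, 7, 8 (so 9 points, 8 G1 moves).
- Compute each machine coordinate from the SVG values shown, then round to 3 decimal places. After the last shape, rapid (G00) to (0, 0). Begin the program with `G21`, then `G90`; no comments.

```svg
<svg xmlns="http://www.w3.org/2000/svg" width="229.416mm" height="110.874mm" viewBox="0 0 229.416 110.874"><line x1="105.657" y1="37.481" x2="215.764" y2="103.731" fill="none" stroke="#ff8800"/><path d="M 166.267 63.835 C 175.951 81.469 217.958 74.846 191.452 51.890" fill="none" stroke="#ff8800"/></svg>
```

Since the viewBox matches the mm dimensions, user units are millimetres directly. The only transform is the Y-flip y_m = 110.874 − y_svg.

Shape 1 is a line segment drawn with `<line>`. Its stroke #ff8800 means score at S508, F1732. After flipping Y the toolpath is (105.657,73.393) → (215.764,7.143).

Shape 2 is a cubic bezier drawn with `<path>`. Its stroke #ff8800 means score at S508, F1732. After flipping Y the toolpath is (166.267,47.039) → (171.217,41.548) → (178.015,38.238) → (185.480,37.016) → (192.431,37.790) → (197.685,40.467) → (200.061,44.953) → (198.377,51.157) → (191.452,58.984).

G21
G90
G00 X105.657 Y73.393
M3 S508
G1 X215.764 Y7.143 F1732
M5
G00 X166.267 Y47.039
M3 S508
G1 X171.217 Y41.548 F1732
G1 X178.015 Y38.238
G1 X185.480 Y37.016
G1 X192.431 Y37.790
G1 X197.685 Y40.467
G1 X200.061 Y44.953
G1 X198.377 Y51.157
G1 X191.452 Y58.984
M5
G00 X0.000 Y0.000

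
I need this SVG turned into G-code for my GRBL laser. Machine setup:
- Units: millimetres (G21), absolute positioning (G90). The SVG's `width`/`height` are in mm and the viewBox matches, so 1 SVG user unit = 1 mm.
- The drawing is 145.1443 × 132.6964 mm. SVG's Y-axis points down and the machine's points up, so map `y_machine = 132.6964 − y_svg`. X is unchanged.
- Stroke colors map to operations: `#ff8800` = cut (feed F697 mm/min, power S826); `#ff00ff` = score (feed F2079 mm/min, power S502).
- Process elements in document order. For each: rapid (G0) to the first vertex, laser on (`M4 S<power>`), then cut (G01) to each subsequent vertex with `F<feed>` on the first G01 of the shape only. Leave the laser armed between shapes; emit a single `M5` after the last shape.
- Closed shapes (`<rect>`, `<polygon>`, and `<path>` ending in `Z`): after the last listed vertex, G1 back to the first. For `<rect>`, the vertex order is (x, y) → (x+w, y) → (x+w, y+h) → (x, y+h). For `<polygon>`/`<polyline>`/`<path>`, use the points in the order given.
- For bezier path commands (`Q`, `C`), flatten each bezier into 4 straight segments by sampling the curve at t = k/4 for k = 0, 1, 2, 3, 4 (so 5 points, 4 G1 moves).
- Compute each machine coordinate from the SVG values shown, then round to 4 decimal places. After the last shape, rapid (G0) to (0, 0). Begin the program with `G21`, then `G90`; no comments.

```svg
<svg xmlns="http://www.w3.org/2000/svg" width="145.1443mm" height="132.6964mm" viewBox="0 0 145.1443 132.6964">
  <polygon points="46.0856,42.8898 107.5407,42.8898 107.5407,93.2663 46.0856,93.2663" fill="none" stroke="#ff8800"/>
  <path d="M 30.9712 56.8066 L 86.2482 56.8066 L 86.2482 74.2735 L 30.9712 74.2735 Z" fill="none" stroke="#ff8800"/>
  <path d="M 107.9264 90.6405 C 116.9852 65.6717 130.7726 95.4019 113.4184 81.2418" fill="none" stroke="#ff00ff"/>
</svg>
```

Since the viewBox matches the mm dimensions, user units are millimetres directly. The only transform is the Y-flip y_m = 132.6964 − y_svg.

Shape 1 is a rectangle drawn with `<polygon>`. Its stroke #ff8800 means cut at S826, F697. After flipping Y the toolpath is (46.0856,89.8066) → (107.5407,89.8066) → (107.5407,39.4301) → (46.0856,39.4301) → (46.0856,89.8066), returning to the start.

Shape 2 is a rectangle drawn with `<path>`. Its stroke #ff8800 means cut at S826, F697. After flipping Y the toolpath is (30.9712,75.8898) → (86.2482,75.8898) → (86.2482,58.4229) → (30.9712,58.4229) → (30.9712,75.8898), returning to the start.

Shape 3 is a cubic bezier drawn with `<path>`. Its stroke #ff00ff means score at S502, F2079. After flipping Y the toolpath is (107.9264,42.0559) → (115.0466,52.0669) → (120.5773,50.8085) → (121.1555,47.5235) → (113.4184,51.4546).

G21
G90
G0 X46.0856 Y89.8066
M4 S826
G01 X107.5407 Y89.8066 F697
G01 X107.5407 Y39.4301
G01 X46.0856 Y39.4301
G01 X46.0856 Y89.8066
G0 X30.9712 Y75.8898
M4 S826
G01 X86.2482 Y75.8898 F697
G01 X86.2482 Y58.4229
G01 X30.9712 Y58.4229
G01 X30.9712 Y75.8898
G0 X107.9264 Y42.0559
M4 S502
G01 X115.0466 Y52.0669 F2079
G01 X120.5773 Y50.8085
G01 X121.1555 Y47.5235
G01 X113.4184 Y51.4546
M5
G0 X0.0000 Y0.0000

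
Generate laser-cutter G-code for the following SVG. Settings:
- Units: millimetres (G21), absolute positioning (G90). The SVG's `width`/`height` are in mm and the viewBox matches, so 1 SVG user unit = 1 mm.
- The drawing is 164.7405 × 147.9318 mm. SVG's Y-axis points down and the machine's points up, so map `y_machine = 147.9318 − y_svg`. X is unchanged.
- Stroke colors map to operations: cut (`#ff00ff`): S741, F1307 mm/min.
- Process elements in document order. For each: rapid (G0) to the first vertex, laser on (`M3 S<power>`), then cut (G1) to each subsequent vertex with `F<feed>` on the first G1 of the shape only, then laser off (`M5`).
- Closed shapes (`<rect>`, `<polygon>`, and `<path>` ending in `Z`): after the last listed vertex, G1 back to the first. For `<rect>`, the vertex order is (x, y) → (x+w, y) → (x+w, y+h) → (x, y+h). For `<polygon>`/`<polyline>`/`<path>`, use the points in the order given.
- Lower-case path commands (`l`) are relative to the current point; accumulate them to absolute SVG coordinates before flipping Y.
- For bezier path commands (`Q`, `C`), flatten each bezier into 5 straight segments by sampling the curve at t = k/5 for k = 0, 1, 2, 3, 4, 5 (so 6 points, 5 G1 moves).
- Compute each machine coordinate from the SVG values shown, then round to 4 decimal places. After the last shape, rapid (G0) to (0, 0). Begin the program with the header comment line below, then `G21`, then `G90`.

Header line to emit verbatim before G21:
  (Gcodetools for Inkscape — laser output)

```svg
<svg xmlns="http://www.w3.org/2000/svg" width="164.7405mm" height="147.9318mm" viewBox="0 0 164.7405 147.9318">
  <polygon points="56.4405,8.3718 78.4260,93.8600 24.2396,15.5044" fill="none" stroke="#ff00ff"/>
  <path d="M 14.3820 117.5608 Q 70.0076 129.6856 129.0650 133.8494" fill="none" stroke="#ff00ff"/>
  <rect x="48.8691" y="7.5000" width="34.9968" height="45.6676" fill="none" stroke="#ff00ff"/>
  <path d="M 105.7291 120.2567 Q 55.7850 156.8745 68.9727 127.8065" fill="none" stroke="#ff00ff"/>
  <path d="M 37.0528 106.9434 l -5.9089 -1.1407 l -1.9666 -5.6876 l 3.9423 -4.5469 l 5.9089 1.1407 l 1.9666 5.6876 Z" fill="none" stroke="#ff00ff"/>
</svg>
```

(Gcodetools for Inkscape — laser output)
G21
G90
G0 X56.4405 Y139.5600
M3 S741
G1 X78.4260 Y54.0718 F1307
G1 X24.2396 Y132.4274
G1 X56.4405 Y139.5600
M5
G0 X14.3820 Y30.3710
M3 S741
G1 X36.7695 Y25.8395 F1307
G1 X59.4316 Y21.9449
G1 X82.3682 Y18.6872
G1 X105.5793 Y16.0664
G1 X129.0650 Y14.0824
M5
G0 X48.8691 Y140.4318
M3 S741
G1 X83.8659 Y140.4318 F1307
G1 X83.8659 Y94.7642
G1 X48.8691 Y94.7642
G1 X48.8691 Y140.4318
M5
G0 X105.7291 Y27.6751
M3 S741
G1 X88.2767 Y15.6554 F1307
G1 X75.8749 Y8.8906
G1 X68.5236 Y7.3806
G1 X66.2229 Y11.1255
G1 X68.9727 Y20.1253
M5
G0 X37.0528 Y40.9884
M3 S741
G1 X31.1439 Y42.1291 F1307
G1 X29.1773 Y47.8167
G1 X33.1196 Y52.3636
G1 X39.0285 Y51.2229
G1 X40.9951 Y45.5353
G1 X37.0528 Y40.9884
M5
G0 X0.0000 Y0.0000

Since the viewBox matches the mm dimensions, user units are millimetres directly. The only transform is the Y-flip y_m = 147.9318 − y_svg.

Shape 1 is a closed polygon drawn with `<polygon>`. Its stroke #ff00ff means cut at S741, F1307. After flipping Y the toolpath is (56.4405,139.5600) → (78.4260,54.0718) → (24.2396,132.4274) → (56.4405,139.5600), returning to the start.

Shape 2 is a quadratic bezier drawn with `<path>`. Its stroke #ff00ff means cut at S741, F1307. After flipping Y the toolpath is (14.3820,30.3710) → (36.7695,25.8395) → (59.4316,21.9449) → (82.3682,18.6872) → (105.5793,16.0664) → (129.0650,14.0824).

Shape 3 is a rectangle drawn with `<rect>`. Its stroke #ff00ff means cut at S741, F1307. After flipping Y the toolpath is (48.8691,140.4318) → (83.8659,140.4318) → (83.8659,94.7642) → (48.8691,94.7642) → (48.8691,140.4318), returning to the start.

Shape 4 is a quadratic bezier drawn with `<path>`. Its stroke #ff00ff means cut at S741, F1307. After flipping Y the toolpath is (105.7291,27.6751) → (88.2767,15.6554) → (75.8749,8.8906) → (68.5236,7.3806) → (66.2229,11.1255) → (68.9727,20.1253).

Shape 5 is a regular polygon drawn with `<path>`. Its stroke #ff00ff means cut at S741, F1307. After flipping Y the toolpath is (37.0528,40.9884) → (31.1439,42.1291) → (29.1773,47.8167) → (33.1196,52.3636) → (39.0285,51.2229) → (40.9951,45.5353) → (37.0528,40.9884), returning to the start.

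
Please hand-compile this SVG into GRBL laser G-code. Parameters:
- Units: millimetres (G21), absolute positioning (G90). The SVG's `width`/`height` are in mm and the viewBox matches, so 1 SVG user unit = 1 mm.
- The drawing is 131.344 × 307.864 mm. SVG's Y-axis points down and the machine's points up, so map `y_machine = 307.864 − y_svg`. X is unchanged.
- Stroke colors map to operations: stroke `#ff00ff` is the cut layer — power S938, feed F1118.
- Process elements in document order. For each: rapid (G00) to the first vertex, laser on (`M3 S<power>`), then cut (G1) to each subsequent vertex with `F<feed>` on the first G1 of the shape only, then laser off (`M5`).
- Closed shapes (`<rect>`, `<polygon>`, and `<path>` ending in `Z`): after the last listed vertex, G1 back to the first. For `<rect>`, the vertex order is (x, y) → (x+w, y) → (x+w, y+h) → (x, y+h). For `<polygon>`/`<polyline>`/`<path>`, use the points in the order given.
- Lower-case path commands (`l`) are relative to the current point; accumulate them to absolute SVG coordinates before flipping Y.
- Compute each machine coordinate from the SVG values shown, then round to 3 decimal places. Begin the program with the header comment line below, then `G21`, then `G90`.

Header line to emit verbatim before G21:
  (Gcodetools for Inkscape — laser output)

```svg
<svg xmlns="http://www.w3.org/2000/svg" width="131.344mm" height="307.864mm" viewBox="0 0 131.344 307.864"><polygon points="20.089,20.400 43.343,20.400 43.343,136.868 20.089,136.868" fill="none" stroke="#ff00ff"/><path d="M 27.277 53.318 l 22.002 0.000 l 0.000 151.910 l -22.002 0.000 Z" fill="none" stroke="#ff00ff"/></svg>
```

Since the viewBox matches the mm dimensions, user units are millimetres directly. The only transform is the Y-flip y_m = 307.864 − y_svg.

Shape 1 is a rectangle drawn with `<polygon>`. Its stroke #ff00ff means cut at S938, F1118. After flipping Y the toolpath is (20.089,287.464) → (43.343,287.464) → (43.343,170.996) → (20.089,170.996) → (20.089,287.464), returning to the start.

Shape 2 is a rectangle drawn with `<path>`. Its stroke #ff00ff means cut at S938, F1118. After flipping Y the toolpath is (27.277,254.546) → (49.279,254.546) → (49.279,102.636) → (27.277,102.636) → (27.277,254.546), returning to the start.

(Gcodetools for Inkscape — laser output)
G21
G90
G00 X20.089 Y287.464
M3 S938
G1 X43.343 Y287.464 F1118
G1 X43.343 Y170.996
G1 X20.089 Y170.996
G1 X20.089 Y287.464
M5
G00 X27.277 Y254.546
M3 S938
G1 X49.279 Y254.546 F1118
G1 X49.279 Y102.636
G1 X27.277 Y102.636
G1 X27.277 Y254.546
M5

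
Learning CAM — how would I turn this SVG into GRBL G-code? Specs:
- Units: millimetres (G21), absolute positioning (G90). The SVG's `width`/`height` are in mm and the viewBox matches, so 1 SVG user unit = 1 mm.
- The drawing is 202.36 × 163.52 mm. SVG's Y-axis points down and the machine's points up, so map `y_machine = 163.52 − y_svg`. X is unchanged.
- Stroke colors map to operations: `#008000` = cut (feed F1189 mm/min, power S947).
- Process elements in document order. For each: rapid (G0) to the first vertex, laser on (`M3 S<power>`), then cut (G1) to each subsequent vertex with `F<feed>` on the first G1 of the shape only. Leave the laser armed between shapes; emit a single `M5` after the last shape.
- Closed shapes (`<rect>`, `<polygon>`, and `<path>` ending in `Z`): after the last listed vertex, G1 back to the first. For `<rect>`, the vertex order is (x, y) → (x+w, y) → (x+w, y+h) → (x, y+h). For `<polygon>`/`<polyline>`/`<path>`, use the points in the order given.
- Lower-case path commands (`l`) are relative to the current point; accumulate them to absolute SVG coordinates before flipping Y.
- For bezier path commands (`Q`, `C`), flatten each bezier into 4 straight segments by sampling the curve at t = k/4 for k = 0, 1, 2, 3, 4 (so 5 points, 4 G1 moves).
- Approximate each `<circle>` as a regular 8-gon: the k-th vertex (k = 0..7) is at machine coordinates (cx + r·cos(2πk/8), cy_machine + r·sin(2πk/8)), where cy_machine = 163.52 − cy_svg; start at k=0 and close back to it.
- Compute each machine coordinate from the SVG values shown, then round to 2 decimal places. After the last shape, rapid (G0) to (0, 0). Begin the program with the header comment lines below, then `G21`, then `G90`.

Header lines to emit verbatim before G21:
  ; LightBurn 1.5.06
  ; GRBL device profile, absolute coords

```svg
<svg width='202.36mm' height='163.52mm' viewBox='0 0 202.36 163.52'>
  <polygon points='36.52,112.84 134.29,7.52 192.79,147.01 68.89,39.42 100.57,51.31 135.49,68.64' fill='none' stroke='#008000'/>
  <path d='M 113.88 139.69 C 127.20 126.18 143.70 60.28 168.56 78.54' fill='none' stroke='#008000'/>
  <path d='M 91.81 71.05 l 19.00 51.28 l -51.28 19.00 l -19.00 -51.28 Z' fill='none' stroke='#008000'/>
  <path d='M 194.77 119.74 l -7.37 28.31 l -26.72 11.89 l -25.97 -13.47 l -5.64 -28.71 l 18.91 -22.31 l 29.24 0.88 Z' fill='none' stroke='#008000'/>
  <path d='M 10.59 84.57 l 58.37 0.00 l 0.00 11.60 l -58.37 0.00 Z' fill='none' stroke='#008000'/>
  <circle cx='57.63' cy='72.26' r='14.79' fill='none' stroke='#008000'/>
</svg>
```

; LightBurn 1.5.06
; GRBL device profile, absolute coords
G21
G90
G0 X36.52 Y50.68
M3 S947
G1 X134.29 Y156.00 F1189
G1 X192.79 Y16.51
G1 X68.89 Y124.10
G1 X100.57 Y112.21
G1 X135.49 Y94.88
G1 X36.52 Y50.68
G0 X113.88 Y23.83
M3 S947
G1 X124.55 Y41.65 F1189
G1 X136.89 Y66.32
G1 X151.40 Y85.03
G1 X168.56 Y84.98
G0 X91.81 Y92.47
M3 S947
G1 X110.81 Y41.19 F1189
G1 X59.53 Y22.19
G1 X40.53 Y73.47
G1 X91.81 Y92.47
G0 X194.77 Y43.78
M3 S947
G1 X187.40 Y15.47 F1189
G1 X160.68 Y3.58
G1 X134.71 Y17.05
G1 X129.07 Y45.76
G1 X147.98 Y68.07
G1 X177.22 Y67.19
G1 X194.77 Y43.78
G0 X10.59 Y78.95
M3 S947
G1 X68.96 Y78.95 F1189
G1 X68.96 Y67.35
G1 X10.59 Y67.35
G1 X10.59 Y78.95
G0 X72.42 Y91.26
M3 S947
G1 X68.09 Y101.72 F1189
G1 X57.63 Y106.05
G1 X47.17 Y101.72
G1 X42.84 Y91.26
G1 X47.17 Y80.80
G1 X57.63 Y76.47
G1 X68.09 Y80.80
G1 X72.42 Y91.26
M5
G0 X0.00 Y0.00

1 u = 1 mm; y_m = 163.52 − y.

[1] `<polygon>` closed polygon, #008000→cut S947 F1189: (36.52,50.68) → (134.29,156.00) → (192.79,16.51) → (68.89,124.10) → (100.57,112.21) → (135.49,94.88) → (36.52,50.68) (closed)

[2] `<path>` cubic bezier, #008000→cut S947 F1189: (113.88,23.83) → (124.55,41.65) → (136.89,66.32) → (151.40,85.03) → (168.56,84.98)

[3] `<path>` regular polygon, #008000→cut S947 F1189: (91.81,92.47) → (110.81,41.19) → (59.53,22.19) → (40.53,73.47) → (91.81,92.47) (closed)

[4] `<path>` regular polygon, #008000→cut S947 F1189: (194.77,43.78) → (187.40,15.47) → (160.68,3.58) → (134.71,17.05) → (129.07,45.76) → (147.98,68.07) → (177.22,67.19) → (194.77,43.78) (closed)

[5] `<path>` rectangle, #008000→cut S947 F1189: (10.59,78.95) → (68.96,78.95) → (68.96,67.35) → (10.59,67.35) → (10.59,78.95) (closed)

[6] `<circle>` circle, #008000→cut S947 F1189: (72.42,91.26) → (68.09,101.72) → (57.63,106.05) → (47.17,101.72) → (42.84,91.26) → (47.17,80.80) → (57.63,76.47) → (68.09,80.80) → (72.42,91.26) (closed)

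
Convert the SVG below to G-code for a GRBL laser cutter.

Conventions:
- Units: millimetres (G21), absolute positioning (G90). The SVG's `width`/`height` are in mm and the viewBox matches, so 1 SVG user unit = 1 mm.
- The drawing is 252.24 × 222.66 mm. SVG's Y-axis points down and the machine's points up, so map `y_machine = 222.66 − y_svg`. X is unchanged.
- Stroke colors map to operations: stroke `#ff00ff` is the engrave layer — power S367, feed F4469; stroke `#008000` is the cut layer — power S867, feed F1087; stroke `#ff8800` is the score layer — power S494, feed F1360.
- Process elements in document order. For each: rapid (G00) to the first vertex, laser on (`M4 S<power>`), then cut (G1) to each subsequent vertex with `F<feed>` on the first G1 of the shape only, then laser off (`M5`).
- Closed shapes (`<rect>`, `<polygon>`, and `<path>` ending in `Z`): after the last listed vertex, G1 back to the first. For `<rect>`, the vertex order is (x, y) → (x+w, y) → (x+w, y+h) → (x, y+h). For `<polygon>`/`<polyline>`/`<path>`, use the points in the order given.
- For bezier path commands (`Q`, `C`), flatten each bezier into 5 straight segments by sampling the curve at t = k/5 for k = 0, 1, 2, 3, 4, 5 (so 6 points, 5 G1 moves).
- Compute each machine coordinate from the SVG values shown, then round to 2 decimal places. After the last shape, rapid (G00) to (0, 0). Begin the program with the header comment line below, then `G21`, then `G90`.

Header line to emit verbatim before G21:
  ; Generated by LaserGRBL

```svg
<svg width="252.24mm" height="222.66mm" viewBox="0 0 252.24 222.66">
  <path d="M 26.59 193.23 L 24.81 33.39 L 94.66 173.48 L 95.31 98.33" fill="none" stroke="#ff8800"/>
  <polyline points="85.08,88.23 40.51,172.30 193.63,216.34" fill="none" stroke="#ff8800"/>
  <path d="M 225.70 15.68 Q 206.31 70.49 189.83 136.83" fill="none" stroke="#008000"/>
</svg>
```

; Generated by LaserGRBL
G21
G90
G00 X26.59 Y29.43
M4 S494
G1 X24.81 Y189.27 F1360
G1 X94.66 Y49.18
G1 X95.31 Y124.33
M5
G00 X85.08 Y134.43
M4 S494
G1 X40.51 Y50.36 F1360
G1 X193.63 Y6.32
M5
G00 X225.70 Y206.98
M4 S867
G1 X218.06 Y184.59 F1087
G1 X210.65 Y161.29
G1 X203.48 Y137.06
G1 X196.54 Y111.90
G1 X189.83 Y85.83
M5
G00 X0.00 Y0.00

Since the viewBox matches the mm dimensions, user units are millimetres directly. The only transform is the Y-flip y_m = 222.66 − y_svg.

Shape 1 is a open polyline drawn with `<path>`. Its stroke #ff8800 means score at S494, F1360. After flipping Y the toolpath is (26.59,29.43) → (24.81,189.27) → (94.66,49.18) → (95.31,124.33).

Shape 2 is a open polyline drawn with `<polyline>`. Its stroke #ff8800 means score at S494, F1360. After flipping Y the toolpath is (85.08,134.43) → (40.51,50.36) → (193.63,6.32).

Shape 3 is a quadratic bezier drawn with `<path>`. Its stroke #008000 means cut at S867, F1087. After flipping Y the toolpath is (225.70,206.98) → (218.06,184.59) → (210.65,161.29) → (203.48,137.06) → (196.54,111.90) → (189.83,85.83).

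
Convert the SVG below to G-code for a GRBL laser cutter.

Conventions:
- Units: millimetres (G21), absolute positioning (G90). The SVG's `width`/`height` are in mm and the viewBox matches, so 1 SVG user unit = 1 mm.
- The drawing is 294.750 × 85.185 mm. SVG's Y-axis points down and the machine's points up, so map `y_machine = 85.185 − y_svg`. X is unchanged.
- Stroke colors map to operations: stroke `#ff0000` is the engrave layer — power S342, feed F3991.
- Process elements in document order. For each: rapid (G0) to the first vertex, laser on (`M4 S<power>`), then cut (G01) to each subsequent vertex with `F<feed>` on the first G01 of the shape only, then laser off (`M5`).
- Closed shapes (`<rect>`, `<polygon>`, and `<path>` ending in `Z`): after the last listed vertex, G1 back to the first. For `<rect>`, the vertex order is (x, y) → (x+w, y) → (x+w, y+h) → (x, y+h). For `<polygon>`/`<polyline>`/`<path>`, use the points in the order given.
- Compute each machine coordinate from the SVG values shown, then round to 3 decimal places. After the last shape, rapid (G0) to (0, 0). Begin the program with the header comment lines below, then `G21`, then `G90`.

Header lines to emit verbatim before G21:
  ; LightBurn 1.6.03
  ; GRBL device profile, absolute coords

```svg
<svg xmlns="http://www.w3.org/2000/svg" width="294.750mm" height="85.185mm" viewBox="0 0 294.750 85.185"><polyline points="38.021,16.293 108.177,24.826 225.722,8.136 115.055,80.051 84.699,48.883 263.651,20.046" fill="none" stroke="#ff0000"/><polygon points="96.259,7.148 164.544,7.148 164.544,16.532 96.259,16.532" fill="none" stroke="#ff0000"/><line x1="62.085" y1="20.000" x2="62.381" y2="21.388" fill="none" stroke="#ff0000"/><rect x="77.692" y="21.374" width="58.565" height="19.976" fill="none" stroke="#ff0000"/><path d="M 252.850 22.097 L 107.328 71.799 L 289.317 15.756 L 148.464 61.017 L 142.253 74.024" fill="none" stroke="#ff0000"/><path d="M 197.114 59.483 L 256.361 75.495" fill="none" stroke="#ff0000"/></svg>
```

Since the viewBox matches the mm dimensions, user units are millimetres directly. The only transform is the Y-flip y_m = 85.185 − y_svg.

Shape 1 is a open polyline drawn with `<polyline>`. Its stroke #ff0000 means engrave at S342, F3991. After flipping Y the toolpath is (38.021,68.892) → (108.177,60.359) → (225.722,77.049) → (115.055,5.134) → (84.699,36.302) → (263.651,65.139).

Shape 2 is a rectangle drawn with `<polygon>`. Its stroke #ff0000 means engrave at S342, F3991. After flipping Y the toolpath is (96.259,78.037) → (164.544,78.037) → (164.544,68.653) → (96.259,68.653) → (96.259,78.037), returning to the start.

Shape 3 is a line segment drawn with `<line>`. Its stroke #ff0000 means engrave at S342, F3991. After flipping Y the toolpath is (62.085,65.185) → (62.381,63.797).

Shape 4 is a rectangle drawn with `<rect>`. Its stroke #ff0000 means engrave at S342, F3991. After flipping Y the toolpath is (77.692,63.811) → (136.257,63.811) → (136.257,43.835) → (77.692,43.835) → (77.692,63.811), returning to the start.

Shape 5 is a open polyline drawn with `<path>`. Its stroke #ff0000 means engrave at S342, F3991. After flipping Y the toolpath is (252.850,63.088) → (107.328,13.386) → (289.317,69.429) → (148.464,24.168) → (142.253,11.161).

Shape 6 is a line segment drawn with `<path>`. Its stroke #ff0000 means engrave at S342, F3991. After flipping Y the toolpath is (197.114,25.702) → (256.361,9.690).

; LightBurn 1.6.03
; GRBL device profile, absolute coords
G21
G90
G0 X38.021 Y68.892
M4 S342
G01 X108.177 Y60.359 F3991
G01 X225.722 Y77.049
G01 X115.055 Y5.134
G01 X84.699 Y36.302
G01 X263.651 Y65.139
M5
G0 X96.259 Y78.037
M4 S342
G01 X164.544 Y78.037 F3991
G01 X164.544 Y68.653
G01 X96.259 Y68.653
G01 X96.259 Y78.037
M5
G0 X62.085 Y65.185
M4 S342
G01 X62.381 Y63.797 F3991
M5
G0 X77.692 Y63.811
M4 S342
G01 X136.257 Y63.811 F3991
G01 X136.257 Y43.835
G01 X77.692 Y43.835
G01 X77.692 Y63.811
M5
G0 X252.850 Y63.088
M4 S342
G01 X107.328 Y13.386 F3991
G01 X289.317 Y69.429
G01 X148.464 Y24.168
G01 X142.253 Y11.161
M5
G0 X197.114 Y25.702
M4 S342
G01 X256.361 Y9.690 F3991
M5
G0 X0.000 Y0.000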